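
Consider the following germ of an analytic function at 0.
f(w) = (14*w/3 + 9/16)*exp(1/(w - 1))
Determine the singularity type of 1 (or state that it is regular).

The point is an essential singularity.

The exponent 1/(w - (1)) has a pole at 1, so exp(1/(w - (1))) takes every nonzero value near it: an essential singularity (not a pole of any order).


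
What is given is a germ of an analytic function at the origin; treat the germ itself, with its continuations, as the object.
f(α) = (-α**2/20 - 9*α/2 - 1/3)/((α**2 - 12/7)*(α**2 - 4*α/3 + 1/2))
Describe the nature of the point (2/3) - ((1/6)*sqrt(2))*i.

The point is a pole of order 1.

The denominator factor α**2 - 4*α/3 + 1/2 vanishes at (2/3) - ((1/6)*sqrt(2))*i and appears to the power 1; the numerator there equals (-1207/360) + ((137/180)*sqrt(2))*i, nonzero, and no other factor vanishes.
Hence a pole whose order is the multiplicity, 1.


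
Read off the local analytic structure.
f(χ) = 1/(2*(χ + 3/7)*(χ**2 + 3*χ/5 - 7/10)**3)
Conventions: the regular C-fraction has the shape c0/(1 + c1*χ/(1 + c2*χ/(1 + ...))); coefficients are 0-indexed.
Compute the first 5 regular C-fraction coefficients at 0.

The regular C-fraction coefficients are [-500/147, -5/21, -1188/35, 21529/630, -2060995/29839194].

Taylor coefficients (expand at 0): a_0 = -500/147, a_1 = -2500/3087, a_2 = -1794500/64827, a_3 = -9269500/1361367, a_4 = -4585614500/28588707.
c0 = a_0 = -500/147. Peel one level at a time: if S = 1 + c*χ/S' with S'(0) = 1, then c is the χ-coefficient of S and S' = c*χ/(S - 1).
S_1 = c0/f = 1 + (-5/21)*χ + (-396/49)*χ^2 + ...; c1 = -5/21.
S_2 = c1*χ/(S_1 - 1) = 1 + (-1188/35)*χ + (1420914/1225)*χ^2 + ...; c2 = -1188/35.
S_3 = c2*χ/(S_2 - 1) = 1 + (21529/630)*χ + (412199/174636)*χ^2 + ...; c3 = 21529/630.
S_4 = c3*χ/(S_3 - 1) = 1 + (-2060995/29839194)*χ + ...; c4 = -2060995/29839194.


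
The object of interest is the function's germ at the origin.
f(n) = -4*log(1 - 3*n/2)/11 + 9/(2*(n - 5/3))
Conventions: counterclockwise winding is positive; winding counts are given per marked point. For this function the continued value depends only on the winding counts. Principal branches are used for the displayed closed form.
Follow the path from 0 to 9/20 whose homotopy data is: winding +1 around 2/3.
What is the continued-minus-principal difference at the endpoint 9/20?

Continued minus principal equals -(8/11)*pi*i.

The rational part is single-valued and drops out of the difference; each branch term changes only by its own monodromy.
(-4/11)*log(1 - n/(2/3)): each positive loop around 2/3 adds 2*pi*i to the log, so winding +1 contributes (-4/11)*(1)*2*pi*i = -(8/11)*pi*i.
Summing the contributions at n = 9/20 gives -(8/11)*pi*i.


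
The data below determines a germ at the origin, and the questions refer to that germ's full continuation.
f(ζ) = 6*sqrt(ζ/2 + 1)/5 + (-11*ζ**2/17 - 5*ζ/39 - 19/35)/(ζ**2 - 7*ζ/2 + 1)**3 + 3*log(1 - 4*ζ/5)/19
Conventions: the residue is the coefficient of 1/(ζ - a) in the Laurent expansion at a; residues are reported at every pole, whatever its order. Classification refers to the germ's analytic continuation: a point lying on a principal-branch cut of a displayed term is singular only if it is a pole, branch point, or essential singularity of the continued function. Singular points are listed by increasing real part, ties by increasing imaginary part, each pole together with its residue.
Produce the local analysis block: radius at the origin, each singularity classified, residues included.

Radius of convergence at 0: 7/4 - (1/4)*sqrt(33).
At -2: an algebraic (square-root) branch point.
At 7/4 - (1/4)*sqrt(33): a pole of order 3; residue (3421688/277972695)*sqrt(33).
At 5/4: a logarithmic branch point.
At 7/4 + (1/4)*sqrt(33): a pole of order 3; residue -(3421688/277972695)*sqrt(33).

Denominator factor (ζ**2 - 7*ζ/2 + 1)^3: discriminant 33/4, real irrational roots 7/4 + (1/4)*sqrt(33) and 7/4 - (1/4)*sqrt(33); poles of order 3, moduli 7/4 + (1/4)*sqrt(33) and 7/4 - (1/4)*sqrt(33).
Branch term (6/5)*sqrt(1 - ζ/(-2)): its argument vanishes at ζ = -2, a square-root branch point, modulus 2.
Branch term (3/19)*log(1 - ζ/(5/4)): its argument vanishes at ζ = 5/4, a logarithmic branch point, modulus 5/4.
The radius of convergence is the smallest modulus among the singular points: 7/4 - (1/4)*sqrt(33).
The branch terms are analytic at 7/4 - (1/4)*sqrt(33) and contribute nothing to the residue; only the rational part matters.
The factor ζ**2 - 7*ζ/2 + 1 splits as (ζ - a)(ζ - a') with a = 7/4 - (1/4)*sqrt(33), a' = 7/4 + (1/4)*sqrt(33). At the order-3 pole a set g(ζ) = (ζ - a)^3*(rational part) = [-11*ζ**2/17 - 5*ζ/39 - 19/35] / (ζ - a')^3.
Order-3 pole: residue = g''(a)/2; g''(7/4 - (1/4)*sqrt(33)) = (6843376/277972695)*sqrt(33), so the residue is (3421688/277972695)*sqrt(33).
The branch terms are analytic at 7/4 + (1/4)*sqrt(33) and contribute nothing to the residue; only the rational part matters.
The factor ζ**2 - 7*ζ/2 + 1 splits as (ζ - a)(ζ - a') with a = 7/4 + (1/4)*sqrt(33), a' = 7/4 - (1/4)*sqrt(33). At the order-3 pole a set g(ζ) = (ζ - a)^3*(rational part) = [-11*ζ**2/17 - 5*ζ/39 - 19/35] / (ζ - a')^3.
Order-3 pole: residue = g''(a)/2; g''(7/4 + (1/4)*sqrt(33)) = -(6843376/277972695)*sqrt(33), so the residue is -(3421688/277972695)*sqrt(33).
List the singular points by increasing real part (a conjugate pair: the negative imaginary part first).


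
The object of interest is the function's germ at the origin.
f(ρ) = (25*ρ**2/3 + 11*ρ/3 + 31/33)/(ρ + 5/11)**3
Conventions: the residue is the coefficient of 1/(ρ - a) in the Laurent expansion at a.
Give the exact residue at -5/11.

The residue is 25/3.

At the order-3 pole -5/11 set g(ρ) = (ρ - (-5/11))^3*f(ρ) = 25*ρ**2/3 + 11*ρ/3 + 31/33.
Order-3 pole: residue = g''(a)/2; g''(-5/11) = 50/3, so the residue is 25/3.


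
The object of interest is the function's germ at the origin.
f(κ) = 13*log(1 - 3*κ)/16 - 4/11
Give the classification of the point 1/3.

The point is a logarithmic branch point.

The term (13/16)*log(1 - κ/(1/3)) has argument 1 - 1/3/(1/3) = 0 at 1/3: a logarithmic (infinitely-sheeted) branch point; the remaining terms are analytic or single-valued there.


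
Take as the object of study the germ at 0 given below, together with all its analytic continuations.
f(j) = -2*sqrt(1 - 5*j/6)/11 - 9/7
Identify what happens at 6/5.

The term (-2/11)*sqrt(1 - j/(6/5)) has argument 1 - 6/5/(6/5) = 0 at 6/5: a square-root (algebraic, two-sheeted) branch point; the remaining terms are analytic or single-valued there.

The point is an algebraic (square-root) branch point.


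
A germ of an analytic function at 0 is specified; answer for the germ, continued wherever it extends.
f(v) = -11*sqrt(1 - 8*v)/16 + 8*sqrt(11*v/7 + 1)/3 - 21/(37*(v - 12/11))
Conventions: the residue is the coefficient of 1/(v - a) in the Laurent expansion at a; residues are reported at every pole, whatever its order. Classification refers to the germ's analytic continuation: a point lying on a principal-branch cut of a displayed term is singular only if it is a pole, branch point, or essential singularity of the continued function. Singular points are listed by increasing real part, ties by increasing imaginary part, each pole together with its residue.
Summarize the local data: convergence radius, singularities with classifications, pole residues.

Denominator factor (v - 12/11): pole of order 1 at 12/11, modulus 12/11.
Branch term (8/3)*sqrt(1 - v/(-7/11)): its argument vanishes at v = -7/11, a square-root branch point, modulus 7/11.
Branch term (-11/16)*sqrt(1 - v/(1/8)): its argument vanishes at v = 1/8, a square-root branch point, modulus 1/8.
The radius of convergence is the smallest modulus among the singular points: 1/8.
The branch terms are analytic at 12/11 and contribute nothing to the residue; only the rational part matters.
At the order-1 pole 12/11 set g(v) = (v - (12/11))*(rational part) = -21/37.
Simple pole: residue = g(a) at a = 12/11, which is -21/37.
List the singular points by increasing real part (a conjugate pair: the negative imaginary part first).

Radius of convergence at 0: 1/8.
At -7/11: an algebraic (square-root) branch point.
At 1/8: an algebraic (square-root) branch point.
At 12/11: a pole of order 1; residue -21/37.


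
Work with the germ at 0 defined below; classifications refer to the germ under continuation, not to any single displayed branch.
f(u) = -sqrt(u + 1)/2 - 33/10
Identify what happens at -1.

The term (-1/2)*sqrt(1 - u/(-1)) has argument 1 - -1/(-1) = 0 at -1: a square-root (algebraic, two-sheeted) branch point; the remaining terms are analytic or single-valued there.

The point is an algebraic (square-root) branch point.


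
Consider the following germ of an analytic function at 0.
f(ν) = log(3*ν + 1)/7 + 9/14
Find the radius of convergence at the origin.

Branch term (1/7)*log(1 - ν/(-1/3)): its argument vanishes at ν = -1/3, a logarithmic branch point, modulus 1/3.
The radius of convergence is the smallest modulus among the singular points: 1/3.

The radius of convergence is 1/3.


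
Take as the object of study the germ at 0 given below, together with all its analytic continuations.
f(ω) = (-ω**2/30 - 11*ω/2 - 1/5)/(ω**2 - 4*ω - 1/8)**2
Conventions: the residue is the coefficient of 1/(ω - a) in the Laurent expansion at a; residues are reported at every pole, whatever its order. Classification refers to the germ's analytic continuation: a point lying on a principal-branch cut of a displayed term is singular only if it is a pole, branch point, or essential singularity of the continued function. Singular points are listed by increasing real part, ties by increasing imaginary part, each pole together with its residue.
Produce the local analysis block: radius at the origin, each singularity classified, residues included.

Radius of convergence at 0: -2 + (1/4)*sqrt(66).
At 2 - (1/4)*sqrt(66): a pole of order 2; residue -(2687/65340)*sqrt(66).
At 2 + (1/4)*sqrt(66): a pole of order 2; residue (2687/65340)*sqrt(66).

Denominator factor (ω**2 - 4*ω - 1/8)^2: discriminant 33/2, real irrational roots 2 + (1/4)*sqrt(66) and 2 - (1/4)*sqrt(66); poles of order 2, moduli 2 + (1/4)*sqrt(66) and -2 + (1/4)*sqrt(66).
The radius of convergence is the smallest modulus among the singular points: -2 + (1/4)*sqrt(66).
The factor ω**2 - 4*ω - 1/8 splits as (ω - a)(ω - a') with a = 2 - (1/4)*sqrt(66), a' = 2 + (1/4)*sqrt(66). At the order-2 pole a set g(ω) = (ω - a)^2*f(ω) = [-ω**2/30 - 11*ω/2 - 1/5] / (ω - a')^2.
Order-2 pole: residue = g'(a); g'(2 - (1/4)*sqrt(66)) = -(2687/65340)*sqrt(66), so the residue is -(2687/65340)*sqrt(66).
The factor ω**2 - 4*ω - 1/8 splits as (ω - a)(ω - a') with a = 2 + (1/4)*sqrt(66), a' = 2 - (1/4)*sqrt(66). At the order-2 pole a set g(ω) = (ω - a)^2*f(ω) = [-ω**2/30 - 11*ω/2 - 1/5] / (ω - a')^2.
Order-2 pole: residue = g'(a); g'(2 + (1/4)*sqrt(66)) = (2687/65340)*sqrt(66), so the residue is (2687/65340)*sqrt(66).
List the singular points by increasing real part (a conjugate pair: the negative imaginary part first).


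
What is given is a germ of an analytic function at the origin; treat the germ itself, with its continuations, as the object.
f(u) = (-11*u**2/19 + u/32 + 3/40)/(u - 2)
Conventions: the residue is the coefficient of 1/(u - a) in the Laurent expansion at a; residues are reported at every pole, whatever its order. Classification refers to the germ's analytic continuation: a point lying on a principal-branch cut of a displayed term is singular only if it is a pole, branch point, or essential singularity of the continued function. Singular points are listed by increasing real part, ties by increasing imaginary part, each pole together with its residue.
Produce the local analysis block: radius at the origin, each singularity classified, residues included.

Radius of convergence at 0: 2.
At 2: a pole of order 1; residue -3311/1520.

Denominator factor (u - 2): pole of order 1 at 2, modulus 2.
The radius of convergence is the smallest modulus among the singular points: 2.
At the order-1 pole 2 set g(u) = (u - (2))*f(u) = -11*u**2/19 + u/32 + 3/40.
Simple pole: residue = g(a) at a = 2, which is -3311/1520.


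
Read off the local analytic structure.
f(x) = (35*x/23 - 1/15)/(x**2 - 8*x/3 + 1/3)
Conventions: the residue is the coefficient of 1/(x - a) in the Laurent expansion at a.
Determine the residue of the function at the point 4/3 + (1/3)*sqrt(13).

The residue is 35/46 + (677/2990)*sqrt(13).

The factor x**2 - 8*x/3 + 1/3 splits as (x - a)(x - a') with a = 4/3 + (1/3)*sqrt(13), a' = 4/3 - (1/3)*sqrt(13). At the order-1 pole a set g(x) = (x - a)*f(x) = [35*x/23 - 1/15] / (x - a').
Simple pole: residue = g(a) at a = 4/3 + (1/3)*sqrt(13), which is 35/46 + (677/2990)*sqrt(13).


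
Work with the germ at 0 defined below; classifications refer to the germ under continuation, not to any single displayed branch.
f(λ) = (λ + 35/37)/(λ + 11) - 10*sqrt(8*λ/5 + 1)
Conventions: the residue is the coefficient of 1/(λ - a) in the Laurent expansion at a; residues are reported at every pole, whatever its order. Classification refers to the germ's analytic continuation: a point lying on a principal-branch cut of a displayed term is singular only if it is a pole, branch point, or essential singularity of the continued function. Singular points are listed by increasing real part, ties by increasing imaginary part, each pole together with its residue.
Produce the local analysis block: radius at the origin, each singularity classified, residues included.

Denominator factor (λ + 11): pole of order 1 at -11, modulus 11.
Branch term (-10)*sqrt(1 - λ/(-5/8)): its argument vanishes at λ = -5/8, a square-root branch point, modulus 5/8.
The radius of convergence is the smallest modulus among the singular points: 5/8.
The branch term is analytic at -11 and contributes nothing to the residue; only the rational part matters.
At the order-1 pole -11 set g(λ) = (λ - (-11))*(rational part) = λ + 35/37.
Simple pole: residue = g(a) at a = -11, which is -372/37.
List the singular points by increasing real part (a conjugate pair: the negative imaginary part first).

Radius of convergence at 0: 5/8.
At -11: a pole of order 1; residue -372/37.
At -5/8: an algebraic (square-root) branch point.


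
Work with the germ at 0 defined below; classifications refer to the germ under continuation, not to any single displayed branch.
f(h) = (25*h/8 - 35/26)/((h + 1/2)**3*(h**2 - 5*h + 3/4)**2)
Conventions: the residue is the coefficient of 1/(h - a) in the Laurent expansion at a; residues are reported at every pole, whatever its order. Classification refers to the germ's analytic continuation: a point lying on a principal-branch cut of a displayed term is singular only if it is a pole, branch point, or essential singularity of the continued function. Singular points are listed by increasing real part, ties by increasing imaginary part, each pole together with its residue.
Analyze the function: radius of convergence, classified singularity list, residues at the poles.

Radius of convergence at 0: 5/2 - (1/2)*sqrt(22).
At -1/2: a pole of order 3; residue -33805/31213.
At 5/2 - (1/2)*sqrt(22): a pole of order 2; residue 33805/62426 + (33735/290521)*sqrt(22).
At 5/2 + (1/2)*sqrt(22): a pole of order 2; residue 33805/62426 - (33735/290521)*sqrt(22).

Denominator factor (h**2 - 5*h + 3/4)^2: discriminant 22, real irrational roots 5/2 + (1/2)*sqrt(22) and 5/2 - (1/2)*sqrt(22); poles of order 2, moduli 5/2 + (1/2)*sqrt(22) and 5/2 - (1/2)*sqrt(22).
Denominator factor (h + 1/2)^3: pole of order 3 at -1/2, modulus 1/2.
The radius of convergence is the smallest modulus among the singular points: 5/2 - (1/2)*sqrt(22).
At the order-3 pole -1/2 set g(h) = (h - (-1/2))^3*f(h) = (25*h/8 - 35/26)/(h**2 - 5*h + 3/4)**2.
Order-3 pole: residue = g''(a)/2; g''(-1/2) = -67610/31213, so the residue is -33805/31213.
The factor h**2 - 5*h + 3/4 splits as (h - a)(h - a') with a = 5/2 - (1/2)*sqrt(22), a' = 5/2 + (1/2)*sqrt(22). At the order-2 pole a set g(h) = (h - a)^2*f(h) = [(25*h/8 - 35/26)/(h + 1/2)**3] / (h - a')^2.
Order-2 pole: residue = g'(a); g'(5/2 - (1/2)*sqrt(22)) = 33805/62426 + (33735/290521)*sqrt(22), so the residue is 33805/62426 + (33735/290521)*sqrt(22).
The factor h**2 - 5*h + 3/4 splits as (h - a)(h - a') with a = 5/2 + (1/2)*sqrt(22), a' = 5/2 - (1/2)*sqrt(22). At the order-2 pole a set g(h) = (h - a)^2*f(h) = [(25*h/8 - 35/26)/(h + 1/2)**3] / (h - a')^2.
Order-2 pole: residue = g'(a); g'(5/2 + (1/2)*sqrt(22)) = 33805/62426 - (33735/290521)*sqrt(22), so the residue is 33805/62426 - (33735/290521)*sqrt(22).
List the singular points by increasing real part (a conjugate pair: the negative imaginary part first).


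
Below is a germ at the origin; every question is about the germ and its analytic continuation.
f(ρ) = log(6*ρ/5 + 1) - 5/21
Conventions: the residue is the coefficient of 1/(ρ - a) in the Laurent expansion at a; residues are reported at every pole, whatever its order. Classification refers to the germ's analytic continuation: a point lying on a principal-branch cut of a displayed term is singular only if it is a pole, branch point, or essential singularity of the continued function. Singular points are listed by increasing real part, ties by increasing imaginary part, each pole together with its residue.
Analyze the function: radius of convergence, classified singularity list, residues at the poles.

Branch term (1)*log(1 - ρ/(-5/6)): its argument vanishes at ρ = -5/6, a logarithmic branch point, modulus 5/6.
The radius of convergence is the smallest modulus among the singular points: 5/6.

Radius of convergence at 0: 5/6.
At -5/6: a logarithmic branch point.


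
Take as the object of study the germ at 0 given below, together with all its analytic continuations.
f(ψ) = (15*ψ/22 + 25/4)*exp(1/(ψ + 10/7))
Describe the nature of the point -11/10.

The point is a regular point.

There is no denominator, hence no pole anywhere.
The essential point of exp(1/(ψ - (-10/7))) is -10/7, not -11/10.
So the germ continues analytically to -11/10.


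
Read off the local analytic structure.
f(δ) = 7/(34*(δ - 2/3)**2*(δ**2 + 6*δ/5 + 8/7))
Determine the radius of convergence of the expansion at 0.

The radius of convergence is 2/3.

Denominator factor (δ**2 + 6*δ/5 + 8/7): discriminant -548/175, complex-conjugate roots (-3/5) + ((1/35)*sqrt(959))*i and (-3/5) - ((1/35)*sqrt(959))*i; poles of order 1, moduli (2/7)*sqrt(14) and (2/7)*sqrt(14).
Denominator factor (δ - 2/3)^2: pole of order 2 at 2/3, modulus 2/3.
The radius of convergence is the smallest modulus among the singular points: 2/3.


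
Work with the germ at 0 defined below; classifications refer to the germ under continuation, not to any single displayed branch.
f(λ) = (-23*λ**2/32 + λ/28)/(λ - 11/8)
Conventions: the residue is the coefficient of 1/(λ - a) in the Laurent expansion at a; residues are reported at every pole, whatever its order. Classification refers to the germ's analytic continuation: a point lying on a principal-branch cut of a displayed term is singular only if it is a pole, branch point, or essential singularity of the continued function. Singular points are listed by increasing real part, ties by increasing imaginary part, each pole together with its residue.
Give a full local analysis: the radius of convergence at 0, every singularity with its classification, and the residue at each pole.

Denominator factor (λ - 11/8): pole of order 1 at 11/8, modulus 11/8.
The radius of convergence is the smallest modulus among the singular points: 11/8.
At the order-1 pole 11/8 set g(λ) = (λ - (11/8))*f(λ) = -23*λ**2/32 + λ/28.
Simple pole: residue = g(a) at a = 11/8, which is -18777/14336.

Radius of convergence at 0: 11/8.
At 11/8: a pole of order 1; residue -18777/14336.


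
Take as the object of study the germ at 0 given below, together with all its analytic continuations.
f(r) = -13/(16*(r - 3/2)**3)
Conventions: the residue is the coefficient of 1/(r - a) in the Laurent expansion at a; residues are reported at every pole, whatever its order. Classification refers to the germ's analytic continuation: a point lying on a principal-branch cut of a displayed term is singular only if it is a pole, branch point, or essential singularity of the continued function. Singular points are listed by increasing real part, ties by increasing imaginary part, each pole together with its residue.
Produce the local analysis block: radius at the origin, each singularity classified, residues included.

Denominator factor (r - 3/2)^3: pole of order 3 at 3/2, modulus 3/2.
The radius of convergence is the smallest modulus among the singular points: 3/2.
At the order-3 pole 3/2 set g(r) = (r - (3/2))^3*f(r) = -13/16.
Order-3 pole: residue = g''(a)/2; g''(3/2) = 0, so the residue is 0.

Radius of convergence at 0: 3/2.
At 3/2: a pole of order 3; residue 0.


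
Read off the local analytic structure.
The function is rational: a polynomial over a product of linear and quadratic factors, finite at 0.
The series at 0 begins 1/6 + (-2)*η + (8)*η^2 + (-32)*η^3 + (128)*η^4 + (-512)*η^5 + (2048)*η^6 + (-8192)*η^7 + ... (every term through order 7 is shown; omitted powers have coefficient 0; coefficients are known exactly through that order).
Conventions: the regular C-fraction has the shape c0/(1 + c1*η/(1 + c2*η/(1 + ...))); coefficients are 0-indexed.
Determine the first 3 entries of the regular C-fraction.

Taylor coefficients (read off): a_0 = 1/6, a_1 = -2, a_2 = 8.
c0 = a_0 = 1/6. Peel one level at a time: if S = 1 + c*η/S' with S'(0) = 1, then c is the η-coefficient of S and S' = c*η/(S - 1).
S_1 = c0/f = 1 + (12)*η + (96)*η^2 + ...; c1 = 12.
S_2 = c1*η/(S_1 - 1) = 1 + (-8)*η + ...; c2 = -8.

The regular C-fraction coefficients are [1/6, 12, -8].


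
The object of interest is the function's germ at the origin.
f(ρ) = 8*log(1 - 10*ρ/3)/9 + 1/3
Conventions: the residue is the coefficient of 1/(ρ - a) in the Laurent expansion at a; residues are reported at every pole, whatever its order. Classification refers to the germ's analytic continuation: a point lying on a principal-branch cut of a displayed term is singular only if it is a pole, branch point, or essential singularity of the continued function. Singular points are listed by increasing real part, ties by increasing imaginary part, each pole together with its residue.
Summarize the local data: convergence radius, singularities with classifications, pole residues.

Radius of convergence at 0: 3/10.
At 3/10: a logarithmic branch point.

Branch term (8/9)*log(1 - ρ/(3/10)): its argument vanishes at ρ = 3/10, a logarithmic branch point, modulus 3/10.
The radius of convergence is the smallest modulus among the singular points: 3/10.


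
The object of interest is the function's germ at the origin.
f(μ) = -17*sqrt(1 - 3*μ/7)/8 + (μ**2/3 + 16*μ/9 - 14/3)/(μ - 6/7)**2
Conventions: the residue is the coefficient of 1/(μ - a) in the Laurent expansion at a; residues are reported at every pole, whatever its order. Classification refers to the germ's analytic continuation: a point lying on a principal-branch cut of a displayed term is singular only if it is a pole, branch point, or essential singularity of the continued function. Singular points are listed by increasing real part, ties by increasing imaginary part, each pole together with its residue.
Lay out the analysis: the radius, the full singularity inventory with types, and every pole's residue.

Radius of convergence at 0: 6/7.
At 6/7: a pole of order 2; residue 148/63.
At 7/3: an algebraic (square-root) branch point.

Denominator factor (μ - 6/7)^2: pole of order 2 at 6/7, modulus 6/7.
Branch term (-17/8)*sqrt(1 - μ/(7/3)): its argument vanishes at μ = 7/3, a square-root branch point, modulus 7/3.
The radius of convergence is the smallest modulus among the singular points: 6/7.
The branch term is analytic at 6/7 and contributes nothing to the residue; only the rational part matters.
At the order-2 pole 6/7 set g(μ) = (μ - (6/7))^2*(rational part) = μ**2/3 + 16*μ/9 - 14/3.
Order-2 pole: residue = g'(a); g'(6/7) = 148/63, so the residue is 148/63.
List the singular points by increasing real part (a conjugate pair: the negative imaginary part first).


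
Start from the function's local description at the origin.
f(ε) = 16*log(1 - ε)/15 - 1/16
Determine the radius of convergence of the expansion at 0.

The radius of convergence is 1.

Branch term (16/15)*log(1 - ε/(1)): its argument vanishes at ε = 1, a logarithmic branch point, modulus 1.
The radius of convergence is the smallest modulus among the singular points: 1.


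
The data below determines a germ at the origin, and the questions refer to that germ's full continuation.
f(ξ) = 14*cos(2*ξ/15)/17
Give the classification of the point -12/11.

The point is a regular point.

There is no denominator, hence no pole anywhere.
The factor cos(2*ξ/15) is entire.
So the germ continues analytically to -12/11.


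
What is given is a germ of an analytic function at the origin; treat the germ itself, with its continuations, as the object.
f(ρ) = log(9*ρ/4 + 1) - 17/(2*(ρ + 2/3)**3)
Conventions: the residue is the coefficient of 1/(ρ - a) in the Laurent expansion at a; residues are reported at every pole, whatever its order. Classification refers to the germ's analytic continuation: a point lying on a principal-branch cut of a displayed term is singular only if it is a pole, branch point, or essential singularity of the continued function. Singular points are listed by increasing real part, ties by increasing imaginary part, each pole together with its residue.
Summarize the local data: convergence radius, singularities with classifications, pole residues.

Radius of convergence at 0: 4/9.
At -2/3: a pole of order 3; residue 0.
At -4/9: a logarithmic branch point.

Denominator factor (ρ + 2/3)^3: pole of order 3 at -2/3, modulus 2/3.
Branch term (1)*log(1 - ρ/(-4/9)): its argument vanishes at ρ = -4/9, a logarithmic branch point, modulus 4/9.
The radius of convergence is the smallest modulus among the singular points: 4/9.
The branch term is analytic at -2/3 and contributes nothing to the residue; only the rational part matters.
At the order-3 pole -2/3 set g(ρ) = (ρ - (-2/3))^3*(rational part) = -17/2.
Order-3 pole: residue = g''(a)/2; g''(-2/3) = 0, so the residue is 0.
List the singular points by increasing real part (a conjugate pair: the negative imaginary part first).


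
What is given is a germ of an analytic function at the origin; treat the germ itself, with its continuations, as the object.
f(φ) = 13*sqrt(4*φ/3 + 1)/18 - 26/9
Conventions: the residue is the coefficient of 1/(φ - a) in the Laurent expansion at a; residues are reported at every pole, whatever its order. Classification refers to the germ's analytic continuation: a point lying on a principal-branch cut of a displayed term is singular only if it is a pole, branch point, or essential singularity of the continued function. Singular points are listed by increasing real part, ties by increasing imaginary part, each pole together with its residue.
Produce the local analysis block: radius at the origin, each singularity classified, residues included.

Branch term (13/18)*sqrt(1 - φ/(-3/4)): its argument vanishes at φ = -3/4, a square-root branch point, modulus 3/4.
The radius of convergence is the smallest modulus among the singular points: 3/4.

Radius of convergence at 0: 3/4.
At -3/4: an algebraic (square-root) branch point.


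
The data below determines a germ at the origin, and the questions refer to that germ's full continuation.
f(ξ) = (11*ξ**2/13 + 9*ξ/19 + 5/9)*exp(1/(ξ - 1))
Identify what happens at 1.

The exponent 1/(ξ - (1)) has a pole at 1, so exp(1/(ξ - (1))) takes every nonzero value near it: an essential singularity (not a pole of any order).

The point is an essential singularity.


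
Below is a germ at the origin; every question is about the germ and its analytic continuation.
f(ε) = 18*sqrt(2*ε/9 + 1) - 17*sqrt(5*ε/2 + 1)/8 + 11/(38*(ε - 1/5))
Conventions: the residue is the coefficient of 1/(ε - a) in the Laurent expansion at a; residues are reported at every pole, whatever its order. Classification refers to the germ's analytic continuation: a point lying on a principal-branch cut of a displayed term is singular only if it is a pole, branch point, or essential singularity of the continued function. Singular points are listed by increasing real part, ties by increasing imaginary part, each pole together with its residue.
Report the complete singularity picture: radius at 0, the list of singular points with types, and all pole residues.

Radius of convergence at 0: 1/5.
At -9/2: an algebraic (square-root) branch point.
At -2/5: an algebraic (square-root) branch point.
At 1/5: a pole of order 1; residue 11/38.

Denominator factor (ε - 1/5): pole of order 1 at 1/5, modulus 1/5.
Branch term (18)*sqrt(1 - ε/(-9/2)): its argument vanishes at ε = -9/2, a square-root branch point, modulus 9/2.
Branch term (-17/8)*sqrt(1 - ε/(-2/5)): its argument vanishes at ε = -2/5, a square-root branch point, modulus 2/5.
The radius of convergence is the smallest modulus among the singular points: 1/5.
The branch terms are analytic at 1/5 and contribute nothing to the residue; only the rational part matters.
At the order-1 pole 1/5 set g(ε) = (ε - (1/5))*(rational part) = 11/38.
Simple pole: residue = g(a) at a = 1/5, which is 11/38.
List the singular points by increasing real part (a conjugate pair: the negative imaginary part first).


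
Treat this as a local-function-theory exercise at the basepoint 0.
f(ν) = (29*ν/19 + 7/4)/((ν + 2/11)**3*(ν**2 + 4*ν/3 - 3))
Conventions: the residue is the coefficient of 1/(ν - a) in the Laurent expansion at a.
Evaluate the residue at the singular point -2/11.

At the order-3 pole -2/11 set g(ν) = (ν - (-2/11))^3*f(ν) = (29*ν/19 + 7/4)/(ν**2 + 4*ν/3 - 3).
Order-3 pole: residue = g''(a)/2; g''(-2/11) = -39480264417/60084350750, so the residue is -39480264417/120168701500.

The residue is -39480264417/120168701500.


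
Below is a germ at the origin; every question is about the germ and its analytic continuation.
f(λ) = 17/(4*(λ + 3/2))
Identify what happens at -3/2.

The point is a pole of order 1.

The denominator factor λ + 3/2 vanishes at -3/2 and appears to the power 1; the numerator there equals 17/4, nonzero, and no other factor vanishes.
Hence a pole whose order is the multiplicity, 1.


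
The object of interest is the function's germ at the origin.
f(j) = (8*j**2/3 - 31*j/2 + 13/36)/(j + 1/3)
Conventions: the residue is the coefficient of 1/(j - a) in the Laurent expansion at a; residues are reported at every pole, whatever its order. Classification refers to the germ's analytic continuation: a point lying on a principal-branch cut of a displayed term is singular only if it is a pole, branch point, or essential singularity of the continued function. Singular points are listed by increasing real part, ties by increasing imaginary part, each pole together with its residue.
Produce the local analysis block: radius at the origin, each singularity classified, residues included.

Denominator factor (j + 1/3): pole of order 1 at -1/3, modulus 1/3.
The radius of convergence is the smallest modulus among the singular points: 1/3.
At the order-1 pole -1/3 set g(j) = (j - (-1/3))*f(j) = 8*j**2/3 - 31*j/2 + 13/36.
Simple pole: residue = g(a) at a = -1/3, which is 629/108.

Radius of convergence at 0: 1/3.
At -1/3: a pole of order 1; residue 629/108.


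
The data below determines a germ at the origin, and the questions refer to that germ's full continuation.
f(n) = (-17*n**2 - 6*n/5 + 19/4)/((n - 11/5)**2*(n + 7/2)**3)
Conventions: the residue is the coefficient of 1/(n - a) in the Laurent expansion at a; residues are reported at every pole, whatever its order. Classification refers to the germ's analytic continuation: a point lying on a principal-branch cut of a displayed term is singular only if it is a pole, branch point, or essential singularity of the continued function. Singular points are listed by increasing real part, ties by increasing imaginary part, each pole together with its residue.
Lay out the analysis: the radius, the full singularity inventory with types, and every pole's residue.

Denominator factor (n + 7/2)^3: pole of order 3 at -7/2, modulus 7/2.
Denominator factor (n - 11/5)^2: pole of order 2 at 11/5, modulus 11/5.
The radius of convergence is the smallest modulus among the singular points: 11/5.
At the order-3 pole -7/2 set g(n) = (n - (-7/2))^3*f(n) = (-17*n**2 - 6*n/5 + 19/4)/(n - 11/5)**2.
Order-3 pole: residue = g''(a)/2; g''(-7/2) = 428200/1172889, so the residue is 214100/1172889.
At the order-2 pole 11/5 set g(n) = (n - (11/5))^2*f(n) = (-17*n**2 - 6*n/5 + 19/4)/(n + 7/2)**3.
Order-2 pole: residue = g'(a); g'(11/5) = -214100/1172889, so the residue is -214100/1172889.
List the singular points by increasing real part (a conjugate pair: the negative imaginary part first).

Radius of convergence at 0: 11/5.
At -7/2: a pole of order 3; residue 214100/1172889.
At 11/5: a pole of order 2; residue -214100/1172889.


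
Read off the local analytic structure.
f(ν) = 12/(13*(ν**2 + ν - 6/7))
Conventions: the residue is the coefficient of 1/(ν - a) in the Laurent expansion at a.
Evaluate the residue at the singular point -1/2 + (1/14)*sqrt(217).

The factor ν**2 + ν - 6/7 splits as (ν - a)(ν - a') with a = -1/2 + (1/14)*sqrt(217), a' = -1/2 - (1/14)*sqrt(217). At the order-1 pole a set g(ν) = (ν - a)*f(ν) = [12/13] / (ν - a').
Simple pole: residue = g(a) at a = -1/2 + (1/14)*sqrt(217), which is (12/403)*sqrt(217).

The residue is (12/403)*sqrt(217).


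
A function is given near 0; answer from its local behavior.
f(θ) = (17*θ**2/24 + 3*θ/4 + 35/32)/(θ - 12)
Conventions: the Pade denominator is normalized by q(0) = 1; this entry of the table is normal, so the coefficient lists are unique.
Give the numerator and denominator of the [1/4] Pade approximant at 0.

The Pade approximant has numerator coefficients [-35/384, 3261691/73257984]; denominator coefficients [1, -79969/63592, 584681/2289312, 60979/95388, -1036643/1716984].

Taylor coefficients needed (expand at 0): a_0 = -35/384, a_1 = -323/4608, a_2 = -3587/55296, a_3 = -3587/663552, a_4 = -3587/7962624, a_5 = -3587/95551488.
Write the denominator as Q(θ) = 1 + q1*θ + q2*θ^2 + q3*θ^3 + q4*θ^4. Requiring Q*f - P = O(θ^6) with deg P <= 1 kills the coefficients of θ^2..θ^5 in Q*f:
  θ^2: a_2 + q1*a_1 + q2*a_0 = 0, i.e. -3587/55296 + (-323/4608)*q1 + (-35/384)*q2 = 0.
  θ^3: a_3 + q1*a_2 + q2*a_1 + q3*a_0 = 0, i.e. -3587/663552 + (-3587/55296)*q1 + (-323/4608)*q2 + (-35/384)*q3 = 0.
  θ^4: a_4 + q1*a_3 + q2*a_2 + q3*a_1 + q4*a_0 = 0, i.e. -3587/7962624 + (-3587/663552)*q1 + (-3587/55296)*q2 + (-323/4608)*q3 + (-35/384)*q4 = 0.
  θ^5: a_5 + q1*a_4 + q2*a_3 + q3*a_2 + q4*a_1 = 0, i.e. -3587/95551488 + (-3587/7962624)*q1 + (-3587/663552)*q2 + (-3587/55296)*q3 + (-323/4608)*q4 = 0.
Solving this linear system: q1 = -79969/63592, q2 = 584681/2289312, q3 = 60979/95388, q4 = -1036643/1716984.
The numerator is Q*f truncated at degree 1: P0 = a_0 = -35/384; P1 = a_1 + q1*a_0 = 3261691/73257984.


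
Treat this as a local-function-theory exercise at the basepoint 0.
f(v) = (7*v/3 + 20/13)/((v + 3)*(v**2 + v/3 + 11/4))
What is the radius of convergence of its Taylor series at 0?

The radius of convergence is (1/2)*sqrt(11).

Denominator factor (v**2 + v/3 + 11/4): discriminant -98/9, complex-conjugate roots (-1/6) + ((7/6)*sqrt(2))*i and (-1/6) - ((7/6)*sqrt(2))*i; poles of order 1, moduli (1/2)*sqrt(11) and (1/2)*sqrt(11).
Denominator factor (v + 3): pole of order 1 at -3, modulus 3.
The radius of convergence is the smallest modulus among the singular points: (1/2)*sqrt(11).


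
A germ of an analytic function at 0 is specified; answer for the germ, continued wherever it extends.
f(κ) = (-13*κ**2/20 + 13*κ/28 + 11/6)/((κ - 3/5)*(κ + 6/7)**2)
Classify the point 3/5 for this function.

The point is a pole of order 1.

The denominator factor κ - 3/5 vanishes at 3/5 and appears to the power 1; the numerator there equals 9859/5250, nonzero, and no other factor vanishes.
Hence a pole whose order is the multiplicity, 1.


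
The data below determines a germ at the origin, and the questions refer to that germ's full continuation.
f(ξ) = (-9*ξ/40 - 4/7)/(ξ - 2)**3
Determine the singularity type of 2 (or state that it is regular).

The point is a pole of order 3.

The denominator factor ξ - 2 vanishes at 2 and appears to the power 3; the numerator there equals -143/140, nonzero, and no other factor vanishes.
Hence a pole whose order is the multiplicity, 3.


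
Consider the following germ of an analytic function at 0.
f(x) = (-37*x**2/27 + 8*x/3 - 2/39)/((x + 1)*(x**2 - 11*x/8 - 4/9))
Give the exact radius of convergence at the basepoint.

Denominator factor (x + 1): pole of order 1 at -1, modulus 1.
Denominator factor (x**2 - 11*x/8 - 4/9): discriminant 2113/576, real irrational roots 11/16 + (1/48)*sqrt(2113) and 11/16 - (1/48)*sqrt(2113); poles of order 1, moduli 11/16 + (1/48)*sqrt(2113) and -11/16 + (1/48)*sqrt(2113).
The radius of convergence is the smallest modulus among the singular points: -11/16 + (1/48)*sqrt(2113).

The radius of convergence is -11/16 + (1/48)*sqrt(2113).


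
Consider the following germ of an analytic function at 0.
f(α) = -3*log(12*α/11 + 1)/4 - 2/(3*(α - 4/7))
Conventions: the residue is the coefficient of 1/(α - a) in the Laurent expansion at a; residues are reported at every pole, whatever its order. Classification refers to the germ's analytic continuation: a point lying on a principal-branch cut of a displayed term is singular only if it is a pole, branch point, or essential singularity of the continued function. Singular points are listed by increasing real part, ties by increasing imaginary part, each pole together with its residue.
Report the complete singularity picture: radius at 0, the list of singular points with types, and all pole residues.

Denominator factor (α - 4/7): pole of order 1 at 4/7, modulus 4/7.
Branch term (-3/4)*log(1 - α/(-11/12)): its argument vanishes at α = -11/12, a logarithmic branch point, modulus 11/12.
The radius of convergence is the smallest modulus among the singular points: 4/7.
The branch term is analytic at 4/7 and contributes nothing to the residue; only the rational part matters.
At the order-1 pole 4/7 set g(α) = (α - (4/7))*(rational part) = -2/3.
Simple pole: residue = g(a) at a = 4/7, which is -2/3.
List the singular points by increasing real part (a conjugate pair: the negative imaginary part first).

Radius of convergence at 0: 4/7.
At -11/12: a logarithmic branch point.
At 4/7: a pole of order 1; residue -2/3.


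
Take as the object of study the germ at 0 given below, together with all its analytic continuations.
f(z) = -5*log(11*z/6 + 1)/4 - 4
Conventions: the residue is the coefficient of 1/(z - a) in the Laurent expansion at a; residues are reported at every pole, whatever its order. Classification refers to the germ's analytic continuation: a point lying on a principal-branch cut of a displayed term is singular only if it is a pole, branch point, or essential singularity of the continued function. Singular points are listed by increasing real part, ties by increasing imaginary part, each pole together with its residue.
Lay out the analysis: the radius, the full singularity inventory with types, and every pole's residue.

Branch term (-5/4)*log(1 - z/(-6/11)): its argument vanishes at z = -6/11, a logarithmic branch point, modulus 6/11.
The radius of convergence is the smallest modulus among the singular points: 6/11.

Radius of convergence at 0: 6/11.
At -6/11: a logarithmic branch point.


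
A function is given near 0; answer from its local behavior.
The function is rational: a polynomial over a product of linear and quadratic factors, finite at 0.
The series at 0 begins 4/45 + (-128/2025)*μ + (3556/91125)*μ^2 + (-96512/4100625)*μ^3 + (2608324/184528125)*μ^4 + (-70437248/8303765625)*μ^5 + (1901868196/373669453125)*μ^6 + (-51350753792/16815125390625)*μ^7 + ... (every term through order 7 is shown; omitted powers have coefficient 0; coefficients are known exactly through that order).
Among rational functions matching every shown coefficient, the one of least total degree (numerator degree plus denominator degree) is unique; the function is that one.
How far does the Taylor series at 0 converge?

The radius of convergence is 5/3.

No rational of total degree below 2 reproduces all 8 coefficients; solving the [0/2] Pade equations on them gives f(μ) = 4/(3*(μ + 5/3)*(μ + 9)), whose expansion matches every shown term.
Denominator factor (μ + 9): pole of order 1 at -9, modulus 9.
Denominator factor (μ + 5/3): pole of order 1 at -5/3, modulus 5/3.
The radius of convergence is the smallest modulus among the singular points: 5/3.
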